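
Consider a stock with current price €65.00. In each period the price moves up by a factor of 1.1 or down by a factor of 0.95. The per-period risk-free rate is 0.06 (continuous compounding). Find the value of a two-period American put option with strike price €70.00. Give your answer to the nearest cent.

€5.00

Risk-neutral probability p = (e^0.06 − 0.95)/(1.1 − 0.95) = 0.1118/0.1500 = 0.7456
Terminal stock prices: S_uu = 78.65, S_ud = 67.92, S_dd = 58.66
Terminal payoffs (K − S): max(-8.65, 0) = 0, max(2.075, 0) = 2.075, max(11.34, 0) = 11.34
Node u (S = 71.5): continuation = e^(−0.06)·[0.7456·0.0000 + 0.2544·2.0750] = 0.4972; exercise value = 0.0000 ≤ continuation, so V_u = 0.4972
Node d (S = 61.75): continuation = e^(−0.06)·[0.7456·2.0750 + 0.2544·11.3375] = 4.1735; exercise value = 8.2500 > continuation, so V_d = 8.2500 (exercise)
Node 0 (S = 65): continuation = e^(−0.06)·[0.7456·0.4972 + 0.2544·8.2500] = 2.3259; exercise value = 5.0000 > continuation, so V_0 = 5.0000 (exercise)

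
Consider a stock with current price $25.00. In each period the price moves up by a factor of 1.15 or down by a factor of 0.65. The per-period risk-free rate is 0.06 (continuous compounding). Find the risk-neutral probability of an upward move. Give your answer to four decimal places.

p = 0.8237

Risk-neutral probability p = (e^0.06 − 0.65)/(1.15 − 0.65) = 0.4118/0.5000 = 0.8237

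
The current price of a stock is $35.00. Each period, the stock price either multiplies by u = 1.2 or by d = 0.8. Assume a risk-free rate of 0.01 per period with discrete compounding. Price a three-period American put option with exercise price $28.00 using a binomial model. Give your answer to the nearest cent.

$1.50

Risk-neutral probability p = (1 + 0.01 − 0.8)/(1.2 − 0.8) = 0.2100/0.4000 = 0.5250
Terminal stock prices: S_uuu = 60.48, S_uud = 40.32, S_udd = 26.88, S_ddd = 17.92
Terminal payoffs (K − S): max(-32.48, 0) = 0, max(-12.32, 0) = 0, max(1.12, 0) = 1.12, max(10.08, 0) = 10.08
Node uu (S = 50.4): continuation = 1/1.01·[0.5250·0.0000 + 0.4750·0.0000] = 0.0000; exercise value = 0.0000 ≤ continuation, so V_uu = 0.0000
Node ud (S = 33.6): continuation = 1/1.01·[0.5250·0.0000 + 0.4750·1.1200] = 0.5267; exercise value = 0.0000 ≤ continuation, so V_ud = 0.5267
Node dd (S = 22.4): continuation = 1/1.01·[0.5250·1.1200 + 0.4750·10.0800] = 5.3228; exercise value = 5.6000 > continuation, so V_dd = 5.6000 (exercise)
Node u (S = 42): continuation = 1/1.01·[0.5250·0.0000 + 0.4750·0.5267] = 0.2477; exercise value = 0.0000 ≤ continuation, so V_u = 0.2477
Node d (S = 28): continuation = 1/1.01·[0.5250·0.5267 + 0.4750·5.6000] = 2.9075; exercise value = 0.0000 ≤ continuation, so V_d = 2.9075
Node 0 (S = 35): continuation = 1/1.01·[0.5250·0.2477 + 0.4750·2.9075] = 1.4961; exercise value = 0.0000 ≤ continuation, so V_0 = 1.4961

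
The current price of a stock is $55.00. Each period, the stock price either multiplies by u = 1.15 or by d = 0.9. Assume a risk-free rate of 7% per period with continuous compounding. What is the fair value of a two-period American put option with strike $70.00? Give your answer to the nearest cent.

Risk-neutral probability p = (e^0.07 − 0.9)/(1.15 − 0.9) = 0.1725/0.2500 = 0.6900
Terminal stock prices: S_uu = 72.74, S_ud = 56.92, S_dd = 44.55
Terminal payoffs (K − S): max(-2.737, 0) = 0, max(13.08, 0) = 13.08, max(25.45, 0) = 25.45
Node u (S = 63.25): continuation = e^(−0.07)·[0.6900·0.0000 + 0.3100·13.0750] = 3.7788; exercise value = 6.7500 > continuation, so V_u = 6.7500 (exercise)
Node d (S = 49.5): continuation = e^(−0.07)·[0.6900·13.0750 + 0.3100·25.4500] = 15.7676; exercise value = 20.5000 > continuation, so V_d = 20.5000 (exercise)
Node 0 (S = 55): continuation = e^(−0.07)·[0.6900·6.7500 + 0.3100·20.5000] = 10.2676; exercise value = 15.0000 > continuation, so V_0 = 15.0000 (exercise)

$15.00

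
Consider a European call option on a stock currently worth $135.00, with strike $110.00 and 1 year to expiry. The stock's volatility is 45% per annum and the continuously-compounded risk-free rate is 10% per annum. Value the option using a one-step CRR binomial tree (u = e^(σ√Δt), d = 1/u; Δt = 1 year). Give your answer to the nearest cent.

CRR parameters: u = e^(σ√Δt) = e^(0.45·√1) = 1.5683, d = 1/u = 0.6376
Per-period rate: rΔt = 0.1·1 = 0.1, so R = e^0.1 = 1.1052
Risk-neutral probability p = (e^0.1 − 0.6376)/(1.5683 − 0.6376) = 0.4675/0.9307 = 0.5024
Terminal stock prices: S_u = 211.7, S_d = 86.08
Terminal payoffs (S − K): max(101.7, 0) = 101.7, max(-23.92, 0) = 0
Node 0 (S = 135): V_0 = e^(−0.1)·[0.5024·101.7221 + 0.4976·0.0000] = 46.2386

$46.24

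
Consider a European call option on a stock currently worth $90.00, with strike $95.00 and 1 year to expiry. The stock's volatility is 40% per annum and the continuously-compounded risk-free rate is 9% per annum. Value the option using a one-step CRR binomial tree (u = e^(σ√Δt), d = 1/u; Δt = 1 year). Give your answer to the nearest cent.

$18.51

CRR parameters: u = e^(σ√Δt) = e^(0.4·√1) = 1.4918, d = 1/u = 0.6703
Per-period rate: rΔt = 0.09·1 = 0.09, so R = e^0.09 = 1.0942
Risk-neutral probability p = (e^0.09 − 0.6703)/(1.4918 − 0.6703) = 0.4239/0.8215 = 0.5159
Terminal stock prices: S_u = 134.3, S_d = 60.33
Terminal payoffs (S − K): max(39.26, 0) = 39.26, max(-34.67, 0) = 0
Node 0 (S = 90): V_0 = e^(−0.09)·[0.5159·39.2642 + 0.4841·0.0000] = 18.5147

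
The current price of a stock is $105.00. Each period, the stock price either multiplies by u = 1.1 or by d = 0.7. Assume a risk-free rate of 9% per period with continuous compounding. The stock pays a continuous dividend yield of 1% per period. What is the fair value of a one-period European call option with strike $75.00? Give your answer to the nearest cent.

$35.47

Per-period risk-free factor R = e^0.09 = 1.0942; dividend-adjusted growth = e^(0.09−0.01) = 1.0833.
Risk-neutral probability p = (1.0833 − 0.7)/(1.1 − 0.7) = 0.3833/0.4000 = 0.9582
Terminal stock prices: S_u = 115.5, S_d = 73.5
Terminal payoffs (S − K): max(40.5, 0) = 40.5, max(-1.5, 0) = 0
Node 0 (S = 105): V_0 = e^(−0.09)·[0.9582·40.5000 + 0.0418·0.0000] = 35.4677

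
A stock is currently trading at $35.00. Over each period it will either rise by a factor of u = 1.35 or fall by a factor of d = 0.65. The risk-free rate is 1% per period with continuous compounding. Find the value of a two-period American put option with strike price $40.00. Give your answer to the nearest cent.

Risk-neutral probability p = (e^0.01 − 0.65)/(1.35 − 0.65) = 0.3601/0.7000 = 0.5144
Terminal stock prices: S_uu = 63.79, S_ud = 30.71, S_dd = 14.79
Terminal payoffs (K − S): max(-23.79, 0) = 0, max(9.287, 0) = 9.287, max(25.21, 0) = 25.21
Node u (S = 47.25): continuation = e^(−0.01)·[0.5144·0.0000 + 0.4856·9.2875] = 4.4655; exercise value = 0.0000 ≤ continuation, so V_u = 4.4655
Node d (S = 22.75): continuation = e^(−0.01)·[0.5144·9.2875 + 0.4856·25.2125] = 16.8520; exercise value = 17.2500 > continuation, so V_d = 17.2500 (exercise)
Node 0 (S = 35): continuation = e^(−0.01)·[0.5144·4.4655 + 0.4856·17.2500] = 10.5680; exercise value = 5.0000 ≤ continuation, so V_0 = 10.5680

$10.57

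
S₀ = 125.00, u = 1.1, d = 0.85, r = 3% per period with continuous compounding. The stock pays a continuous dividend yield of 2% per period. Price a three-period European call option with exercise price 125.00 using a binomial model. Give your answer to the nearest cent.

11.36

Per-period risk-free factor R = e^0.03 = 1.0305; dividend-adjusted growth = e^(0.03−0.02) = 1.0101.
Risk-neutral probability p = (1.0101 − 0.85)/(1.1 − 0.85) = 0.1601/0.2500 = 0.6402
Terminal stock prices: S_uuu = 166.4, S_uud = 128.6, S_udd = 99.34, S_ddd = 76.77
Terminal payoffs (S − K): max(41.38, 0) = 41.38, max(3.563, 0) = 3.563, max(-25.66, 0) = 0, max(-48.23, 0) = 0
Node uu (S = 151.3): V_uu = e^(−0.03)·[0.6402·41.3750 + 0.3598·3.5625] = 26.9494
Node ud (S = 116.9): V_ud = e^(−0.03)·[0.6402·3.5625 + 0.3598·0.0000] = 2.2133
Node dd (S = 90.31): V_dd = e^(−0.03)·[0.6402·0.0000 + 0.3598·0.0000] = 0.0000
Node u (S = 137.5): V_u = e^(−0.03)·[0.6402·26.9494 + 0.3598·2.2133] = 17.5159
Node d (S = 106.2): V_d = e^(−0.03)·[0.6402·2.2133 + 0.3598·0.0000] = 1.3751
Node 0 (S = 125): V_0 = e^(−0.03)·[0.6402·17.5159 + 0.3598·1.3751] = 11.3624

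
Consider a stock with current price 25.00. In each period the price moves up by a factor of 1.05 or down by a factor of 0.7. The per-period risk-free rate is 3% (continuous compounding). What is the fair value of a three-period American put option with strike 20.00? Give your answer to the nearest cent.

Risk-neutral probability p = (e^0.03 − 0.7)/(1.05 − 0.7) = 0.3305/0.3500 = 0.9442
Terminal stock prices: S_uuu = 28.94, S_uud = 19.29, S_udd = 12.86, S_ddd = 8.575
Terminal payoffs (K − S): max(-8.941, 0) = 0, max(0.7063, 0) = 0.7063, max(7.138, 0) = 7.138, max(11.43, 0) = 11.43
Node uu (S = 27.56): continuation = e^(−0.03)·[0.9442·0.0000 + 0.0558·0.7063] = 0.0383; exercise value = 0.0000 ≤ continuation, so V_uu = 0.0383
Node ud (S = 18.38): continuation = e^(−0.03)·[0.9442·0.7063 + 0.0558·7.1375] = 1.0339; exercise value = 1.6250 > continuation, so V_ud = 1.6250 (exercise)
Node dd (S = 12.25): continuation = e^(−0.03)·[0.9442·7.1375 + 0.0558·11.4250] = 7.1589; exercise value = 7.7500 > continuation, so V_dd = 7.7500 (exercise)
Node u (S = 26.25): continuation = e^(−0.03)·[0.9442·0.0383 + 0.0558·1.6250] = 0.1231; exercise value = 0.0000 ≤ continuation, so V_u = 0.1231
Node d (S = 17.5): continuation = e^(−0.03)·[0.9442·1.6250 + 0.0558·7.7500] = 1.9089; exercise value = 2.5000 > continuation, so V_d = 2.5000 (exercise)
Node 0 (S = 25): continuation = e^(−0.03)·[0.9442·0.1231 + 0.0558·2.5000] = 0.2483; exercise value = 0.0000 ≤ continuation, so V_0 = 0.2483

0.25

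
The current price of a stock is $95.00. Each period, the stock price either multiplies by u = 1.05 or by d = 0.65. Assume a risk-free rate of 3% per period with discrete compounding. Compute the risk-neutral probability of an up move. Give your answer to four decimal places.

p = 0.9500

Risk-neutral probability p = (1 + 0.03 − 0.65)/(1.05 − 0.65) = 0.3800/0.4000 = 0.9500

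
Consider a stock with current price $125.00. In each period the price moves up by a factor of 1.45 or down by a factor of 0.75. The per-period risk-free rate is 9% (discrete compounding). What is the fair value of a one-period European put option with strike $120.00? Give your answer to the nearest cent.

Risk-neutral probability p = (1 + 0.09 − 0.75)/(1.45 − 0.75) = 0.3400/0.7000 = 0.4857
Terminal stock prices: S_u = 181.2, S_d = 93.75
Terminal payoffs (K − S): max(-61.25, 0) = 0, max(26.25, 0) = 26.25
Node 0 (S = 125): V_0 = 1/1.09·[0.4857·0.0000 + 0.5143·26.2500] = 12.3853

$12.39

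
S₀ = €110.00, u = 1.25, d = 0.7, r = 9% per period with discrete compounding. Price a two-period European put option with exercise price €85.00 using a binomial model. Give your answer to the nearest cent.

€2.22

Risk-neutral probability p = (1 + 0.09 − 0.7)/(1.25 − 0.7) = 0.3900/0.5500 = 0.7091
Terminal stock prices: S_uu = 171.9, S_ud = 96.25, S_dd = 53.9
Terminal payoffs (K − S): max(-86.88, 0) = 0, max(-11.25, 0) = 0, max(31.1, 0) = 31.1
Node u (S = 137.5): V_u = 1/1.09·[0.7091·0.0000 + 0.2909·0.0000] = 0.0000
Node d (S = 77): V_d = 1/1.09·[0.7091·0.0000 + 0.2909·31.1000] = 8.3003
Node 0 (S = 110): V_0 = 1/1.09·[0.7091·0.0000 + 0.2909·8.3003] = 2.2152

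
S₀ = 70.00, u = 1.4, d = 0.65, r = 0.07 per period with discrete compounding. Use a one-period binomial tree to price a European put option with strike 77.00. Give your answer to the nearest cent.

12.95

Risk-neutral probability p = (1 + 0.07 − 0.65)/(1.4 − 0.65) = 0.4200/0.7500 = 0.5600
Terminal stock prices: S_u = 98, S_d = 45.5
Terminal payoffs (K − S): max(-21, 0) = 0, max(31.5, 0) = 31.5
Node 0 (S = 70): V_0 = 1/1.07·[0.5600·0.0000 + 0.4400·31.5000] = 12.9533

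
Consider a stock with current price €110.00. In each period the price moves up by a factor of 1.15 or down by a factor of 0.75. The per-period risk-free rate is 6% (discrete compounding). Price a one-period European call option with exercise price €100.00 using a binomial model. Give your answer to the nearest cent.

Risk-neutral probability p = (1 + 0.06 − 0.75)/(1.15 − 0.75) = 0.3100/0.4000 = 0.7750
Terminal stock prices: S_u = 126.5, S_d = 82.5
Terminal payoffs (S − K): max(26.5, 0) = 26.5, max(-17.5, 0) = 0
Node 0 (S = 110): V_0 = 1/1.06·[0.7750·26.5000 + 0.2250·0.0000] = 19.3750

€19.37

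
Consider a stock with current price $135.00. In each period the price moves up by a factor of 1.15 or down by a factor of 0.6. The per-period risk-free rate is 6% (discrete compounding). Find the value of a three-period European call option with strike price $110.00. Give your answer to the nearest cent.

$46.82

Risk-neutral probability p = (1 + 0.06 − 0.6)/(1.15 − 0.6) = 0.4600/0.5500 = 0.8364
Terminal stock prices: S_uuu = 205.3, S_uud = 107.1, S_udd = 55.89, S_ddd = 29.16
Terminal payoffs (S − K): max(95.32, 0) = 95.32, max(-2.878, 0) = 0, max(-54.11, 0) = 0, max(-80.84, 0) = 0
Node uu (S = 178.5): V_uu = 1/1.06·[0.8364·95.3181 + 0.1636·0.0000] = 75.2081
Node ud (S = 93.15): V_ud = 1/1.06·[0.8364·0.0000 + 0.1636·0.0000] = 0.0000
Node dd (S = 48.6): V_dd = 1/1.06·[0.8364·0.0000 + 0.1636·0.0000] = 0.0000
Node u (S = 155.2): V_u = 1/1.06·[0.8364·75.2081 + 0.1636·0.0000] = 59.3409
Node d (S = 81): V_d = 1/1.06·[0.8364·0.0000 + 0.1636·0.0000] = 0.0000
Node 0 (S = 135): V_0 = 1/1.06·[0.8364·59.3409 + 0.1636·0.0000] = 46.8213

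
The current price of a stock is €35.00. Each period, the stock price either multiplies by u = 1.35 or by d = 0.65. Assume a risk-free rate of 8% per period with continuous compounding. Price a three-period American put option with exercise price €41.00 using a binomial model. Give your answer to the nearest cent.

Risk-neutral probability p = (e^0.08 − 0.65)/(1.35 − 0.65) = 0.4333/0.7000 = 0.6190
Terminal stock prices: S_uuu = 86.11, S_uud = 41.46, S_udd = 19.96, S_ddd = 9.612
Terminal payoffs (K − S): max(-45.11, 0) = 0, max(-0.4619, 0) = 0, max(21.04, 0) = 21.04, max(31.39, 0) = 31.39
Node uu (S = 63.79): continuation = e^(−0.08)·[0.6190·0.0000 + 0.3810·0.0000] = 0.0000; exercise value = 0.0000 ≤ continuation, so V_uu = 0.0000
Node ud (S = 30.71): continuation = e^(−0.08)·[0.6190·0.0000 + 0.3810·21.0369] = 7.3992; exercise value = 10.2875 > continuation, so V_ud = 10.2875 (exercise)
Node dd (S = 14.79): continuation = e^(−0.08)·[0.6190·21.0369 + 0.3810·31.3881] = 23.0603; exercise value = 26.2125 > continuation, so V_dd = 26.2125 (exercise)
Node u (S = 47.25): continuation = e^(−0.08)·[0.6190·0.0000 + 0.3810·10.2875] = 3.6184; exercise value = 0.0000 ≤ continuation, so V_u = 3.6184
Node d (S = 22.75): continuation = e^(−0.08)·[0.6190·10.2875 + 0.3810·26.2125] = 15.0978; exercise value = 18.2500 > continuation, so V_d = 18.2500 (exercise)
Node 0 (S = 35): continuation = e^(−0.08)·[0.6190·3.6184 + 0.3810·18.2500] = 8.4865; exercise value = 6.0000 ≤ continuation, so V_0 = 8.4865

€8.49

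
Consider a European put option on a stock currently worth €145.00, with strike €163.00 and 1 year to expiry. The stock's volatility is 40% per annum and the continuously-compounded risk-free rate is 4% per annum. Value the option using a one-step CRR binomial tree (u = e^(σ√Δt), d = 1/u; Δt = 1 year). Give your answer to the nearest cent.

CRR parameters: u = e^(σ√Δt) = e^(0.4·√1) = 1.4918, d = 1/u = 0.6703
Per-period rate: rΔt = 0.04·1 = 0.04, so R = e^0.04 = 1.0408
Risk-neutral probability p = (e^0.04 − 0.6703)/(1.4918 − 0.6703) = 0.3705/0.8215 = 0.4510
Terminal stock prices: S_u = 216.3, S_d = 97.2
Terminal payoffs (K − S): max(-53.31, 0) = 0, max(65.8, 0) = 65.8
Node 0 (S = 145): V_0 = e^(−0.04)·[0.4510·0.0000 + 0.5490·65.8036] = 34.7103

€34.71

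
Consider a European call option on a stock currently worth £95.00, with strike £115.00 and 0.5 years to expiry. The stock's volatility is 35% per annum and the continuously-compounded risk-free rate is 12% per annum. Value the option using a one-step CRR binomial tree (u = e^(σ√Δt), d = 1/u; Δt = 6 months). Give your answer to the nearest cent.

£3.53

CRR parameters: u = e^(σ√Δt) = e^(0.35·√0.5) = 1.2808, d = 1/u = 0.7808
Per-period rate: rΔt = 0.12·0.5 = 0.06, so R = e^0.06 = 1.0618
Risk-neutral probability p = (e^0.06 − 0.7808)/(1.2808 − 0.7808) = 0.2811/0.5000 = 0.5621
Terminal stock prices: S_u = 121.7, S_d = 74.17
Terminal payoffs (S − K): max(6.676, 0) = 6.676, max(-40.83, 0) = 0
Node 0 (S = 95): V_0 = e^(−0.06)·[0.5621·6.6763 + 0.4379·0.0000] = 3.5342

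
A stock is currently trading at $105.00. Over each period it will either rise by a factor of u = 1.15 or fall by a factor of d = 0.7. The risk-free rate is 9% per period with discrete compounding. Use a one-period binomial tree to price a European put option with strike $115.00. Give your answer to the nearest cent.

Risk-neutral probability p = (1 + 0.09 − 0.7)/(1.15 − 0.7) = 0.3900/0.4500 = 0.8667
Terminal stock prices: S_u = 120.7, S_d = 73.5
Terminal payoffs (K − S): max(-5.75, 0) = 0, max(41.5, 0) = 41.5
Node 0 (S = 105): V_0 = 1/1.09·[0.8667·0.0000 + 0.1333·41.5000] = 5.0765

$5.08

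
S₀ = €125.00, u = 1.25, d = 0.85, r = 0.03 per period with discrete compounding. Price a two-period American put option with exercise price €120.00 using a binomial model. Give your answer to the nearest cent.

Risk-neutral probability p = (1 + 0.03 − 0.85)/(1.25 − 0.85) = 0.1800/0.4000 = 0.4500
Terminal stock prices: S_uu = 195.3, S_ud = 132.8, S_dd = 90.31
Terminal payoffs (K − S): max(-75.31, 0) = 0, max(-12.81, 0) = 0, max(29.69, 0) = 29.69
Node u (S = 156.2): continuation = 1/1.03·[0.4500·0.0000 + 0.5500·0.0000] = 0.0000; exercise value = 0.0000 ≤ continuation, so V_u = 0.0000
Node d (S = 106.2): continuation = 1/1.03·[0.4500·0.0000 + 0.5500·29.6875] = 15.8525; exercise value = 13.7500 ≤ continuation, so V_d = 15.8525
Node 0 (S = 125): continuation = 1/1.03·[0.4500·0.0000 + 0.5500·15.8525] = 8.4650; exercise value = 0.0000 ≤ continuation, so V_0 = 8.4650

€8.46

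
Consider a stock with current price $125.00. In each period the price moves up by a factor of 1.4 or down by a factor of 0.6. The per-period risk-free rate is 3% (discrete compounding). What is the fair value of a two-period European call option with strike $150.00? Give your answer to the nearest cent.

$25.87

Risk-neutral probability p = (1 + 0.03 − 0.6)/(1.4 − 0.6) = 0.4300/0.8000 = 0.5375
Terminal stock prices: S_uu = 245, S_ud = 105, S_dd = 45
Terminal payoffs (S − K): max(95, 0) = 95, max(-45, 0) = 0, max(-105, 0) = 0
Node u (S = 175): V_u = 1/1.03·[0.5375·95.0000 + 0.4625·0.0000] = 49.5752
Node d (S = 75): V_d = 1/1.03·[0.5375·0.0000 + 0.4625·0.0000] = 0.0000
Node 0 (S = 125): V_0 = 1/1.03·[0.5375·49.5752 + 0.4625·0.0000] = 25.8706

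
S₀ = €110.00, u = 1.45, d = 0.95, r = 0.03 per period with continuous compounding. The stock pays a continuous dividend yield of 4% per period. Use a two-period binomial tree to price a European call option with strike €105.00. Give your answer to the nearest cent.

€7.22

Per-period risk-free factor R = e^0.03 = 1.0305; dividend-adjusted growth = e^(0.03−0.04) = 0.9900.
Risk-neutral probability p = (0.9900 − 0.95)/(1.45 − 0.95) = 0.0400/0.5000 = 0.0801
Terminal stock prices: S_uu = 231.3, S_ud = 151.5, S_dd = 99.27
Terminal payoffs (S − K): max(126.3, 0) = 126.3, max(46.53, 0) = 46.53, max(-5.725, 0) = 0
Node u (S = 159.5): V_u = e^(−0.03)·[0.0801·126.2750 + 0.9199·46.5250] = 51.3491
Node d (S = 104.5): V_d = e^(−0.03)·[0.0801·46.5250 + 0.9199·0.0000] = 3.6165
Node 0 (S = 110): V_0 = e^(−0.03)·[0.0801·51.3491 + 0.9199·3.6165] = 7.2200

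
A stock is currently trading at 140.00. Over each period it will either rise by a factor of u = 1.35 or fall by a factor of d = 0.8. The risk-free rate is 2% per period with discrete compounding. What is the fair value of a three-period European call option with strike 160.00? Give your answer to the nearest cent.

23.10

Risk-neutral probability p = (1 + 0.02 − 0.8)/(1.35 − 0.8) = 0.2200/0.5500 = 0.4000
Terminal stock prices: S_uuu = 344.5, S_uud = 204.1, S_udd = 121, S_ddd = 71.68
Terminal payoffs (S − K): max(184.5, 0) = 184.5, max(44.12, 0) = 44.12, max(-39.04, 0) = 0, max(-88.32, 0) = 0
Node uu (S = 255.2): V_uu = 1/1.02·[0.4000·184.4525 + 0.6000·44.1200] = 98.2873
Node ud (S = 151.2): V_ud = 1/1.02·[0.4000·44.1200 + 0.6000·0.0000] = 17.3020
Node dd (S = 89.6): V_dd = 1/1.02·[0.4000·0.0000 + 0.6000·0.0000] = 0.0000
Node u (S = 189): V_u = 1/1.02·[0.4000·98.2873 + 0.6000·17.3020] = 48.7216
Node d (S = 112): V_d = 1/1.02·[0.4000·17.3020 + 0.6000·0.0000] = 6.7851
Node 0 (S = 140): V_0 = 1/1.02·[0.4000·48.7216 + 0.6000·6.7851] = 23.0978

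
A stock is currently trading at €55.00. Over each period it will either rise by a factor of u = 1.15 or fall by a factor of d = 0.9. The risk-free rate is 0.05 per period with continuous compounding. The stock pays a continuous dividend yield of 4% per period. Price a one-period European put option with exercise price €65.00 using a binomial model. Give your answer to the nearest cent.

Per-period risk-free factor R = e^0.05 = 1.0513; dividend-adjusted growth = e^(0.05−0.04) = 1.0101.
Risk-neutral probability p = (1.0101 − 0.9)/(1.15 − 0.9) = 0.1101/0.2500 = 0.4402
Terminal stock prices: S_u = 63.25, S_d = 49.5
Terminal payoffs (K − S): max(1.75, 0) = 1.75, max(15.5, 0) = 15.5
Node 0 (S = 55): V_0 = e^(−0.05)·[0.4402·1.7500 + 0.5598·15.5000] = 8.9865

€8.99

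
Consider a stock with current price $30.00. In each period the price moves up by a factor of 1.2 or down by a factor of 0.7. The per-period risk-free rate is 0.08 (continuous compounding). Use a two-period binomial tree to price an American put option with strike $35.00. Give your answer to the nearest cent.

$5.00

Risk-neutral probability p = (e^0.08 − 0.7)/(1.2 − 0.7) = 0.3833/0.5000 = 0.7666
Terminal stock prices: S_uu = 43.2, S_ud = 25.2, S_dd = 14.7
Terminal payoffs (K − S): max(-8.2, 0) = 0, max(9.8, 0) = 9.8, max(20.3, 0) = 20.3
Node u (S = 36): continuation = e^(−0.08)·[0.7666·0.0000 + 0.2334·9.8000] = 2.1117; exercise value = 0.0000 ≤ continuation, so V_u = 2.1117
Node d (S = 21): continuation = e^(−0.08)·[0.7666·9.8000 + 0.2334·20.3000] = 11.3091; exercise value = 14.0000 > continuation, so V_d = 14.0000 (exercise)
Node 0 (S = 30): continuation = e^(−0.08)·[0.7666·2.1117 + 0.2334·14.0000] = 4.5110; exercise value = 5.0000 > continuation, so V_0 = 5.0000 (exercise)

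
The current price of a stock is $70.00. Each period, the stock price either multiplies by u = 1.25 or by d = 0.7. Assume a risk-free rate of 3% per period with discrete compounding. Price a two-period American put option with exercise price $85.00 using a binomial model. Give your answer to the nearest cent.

$19.35

Risk-neutral probability p = (1 + 0.03 − 0.7)/(1.25 − 0.7) = 0.3300/0.5500 = 0.6000
Terminal stock prices: S_uu = 109.4, S_ud = 61.25, S_dd = 34.3
Terminal payoffs (K − S): max(-24.38, 0) = 0, max(23.75, 0) = 23.75, max(50.7, 0) = 50.7
Node u (S = 87.5): continuation = 1/1.03·[0.6000·0.0000 + 0.4000·23.7500] = 9.2233; exercise value = 0.0000 ≤ continuation, so V_u = 9.2233
Node d (S = 49): continuation = 1/1.03·[0.6000·23.7500 + 0.4000·50.7000] = 33.5243; exercise value = 36.0000 > continuation, so V_d = 36.0000 (exercise)
Node 0 (S = 70): continuation = 1/1.03·[0.6000·9.2233 + 0.4000·36.0000] = 19.3534; exercise value = 15.0000 ≤ continuation, so V_0 = 19.3534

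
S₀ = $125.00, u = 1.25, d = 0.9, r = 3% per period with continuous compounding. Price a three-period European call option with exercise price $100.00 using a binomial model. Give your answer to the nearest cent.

Risk-neutral probability p = (e^0.03 − 0.9)/(1.25 − 0.9) = 0.1305/0.3500 = 0.3727
Terminal stock prices: S_uuu = 244.1, S_uud = 175.8, S_udd = 126.6, S_ddd = 91.13
Terminal payoffs (S − K): max(144.1, 0) = 144.1, max(75.78, 0) = 75.78, max(26.56, 0) = 26.56, max(-8.875, 0) = 0
Node uu (S = 195.3): V_uu = e^(−0.03)·[0.3727·144.1406 + 0.6273·75.7812] = 98.2679
Node ud (S = 140.6): V_ud = e^(−0.03)·[0.3727·75.7812 + 0.6273·26.5625] = 43.5804
Node dd (S = 101.2): V_dd = e^(−0.03)·[0.3727·26.5625 + 0.6273·0.0000] = 9.6080
Node u (S = 156.2): V_u = e^(−0.03)·[0.3727·98.2679 + 0.6273·43.5804] = 62.0735
Node d (S = 112.5): V_d = e^(−0.03)·[0.3727·43.5804 + 0.6273·9.6080] = 21.6122
Node 0 (S = 125): V_0 = e^(−0.03)·[0.3727·62.0735 + 0.6273·21.6122] = 35.6088

$35.61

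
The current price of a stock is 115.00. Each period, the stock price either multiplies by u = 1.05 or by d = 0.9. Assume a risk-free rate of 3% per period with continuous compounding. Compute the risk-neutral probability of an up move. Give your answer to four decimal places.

p = 0.8697

Risk-neutral probability p = (e^0.03 − 0.9)/(1.05 − 0.9) = 0.1305/0.1500 = 0.8697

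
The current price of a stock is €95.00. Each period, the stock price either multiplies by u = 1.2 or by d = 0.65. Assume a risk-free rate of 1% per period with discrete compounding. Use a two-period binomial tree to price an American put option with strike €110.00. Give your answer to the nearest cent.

Risk-neutral probability p = (1 + 0.01 − 0.65)/(1.2 − 0.65) = 0.3600/0.5500 = 0.6545
Terminal stock prices: S_uu = 136.8, S_ud = 74.1, S_dd = 40.14
Terminal payoffs (K − S): max(-26.8, 0) = 0, max(35.9, 0) = 35.9, max(69.86, 0) = 69.86
Node u (S = 114): continuation = 1/1.01·[0.6545·0.0000 + 0.3455·35.9000] = 12.2790; exercise value = 0.0000 ≤ continuation, so V_u = 12.2790
Node d (S = 61.75): continuation = 1/1.01·[0.6545·35.9000 + 0.3455·69.8625] = 47.1609; exercise value = 48.2500 > continuation, so V_d = 48.2500 (exercise)
Node 0 (S = 95): continuation = 1/1.01·[0.6545·12.2790 + 0.3455·48.2500] = 24.4608; exercise value = 15.0000 ≤ continuation, so V_0 = 24.4608

€24.46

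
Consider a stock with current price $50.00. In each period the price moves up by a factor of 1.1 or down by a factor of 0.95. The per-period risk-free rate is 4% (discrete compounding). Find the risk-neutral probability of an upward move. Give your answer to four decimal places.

Risk-neutral probability p = (1 + 0.04 − 0.95)/(1.1 − 0.95) = 0.0900/0.1500 = 0.6000

p = 0.6000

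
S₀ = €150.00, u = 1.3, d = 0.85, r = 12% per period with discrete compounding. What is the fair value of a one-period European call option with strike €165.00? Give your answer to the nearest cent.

€16.07

Risk-neutral probability p = (1 + 0.12 − 0.85)/(1.3 − 0.85) = 0.2700/0.4500 = 0.6000
Terminal stock prices: S_u = 195, S_d = 127.5
Terminal payoffs (S − K): max(30, 0) = 30, max(-37.5, 0) = 0
Node 0 (S = 150): V_0 = 1/1.12·[0.6000·30.0000 + 0.4000·0.0000] = 16.0714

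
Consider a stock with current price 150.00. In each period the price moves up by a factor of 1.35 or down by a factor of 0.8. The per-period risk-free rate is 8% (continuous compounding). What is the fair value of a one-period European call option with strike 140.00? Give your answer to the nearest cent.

29.72

Risk-neutral probability p = (e^0.08 − 0.8)/(1.35 − 0.8) = 0.2833/0.5500 = 0.5151
Terminal stock prices: S_u = 202.5, S_d = 120
Terminal payoffs (S − K): max(62.5, 0) = 62.5, max(-20, 0) = 0
Node 0 (S = 150): V_0 = e^(−0.08)·[0.5151·62.5000 + 0.4849·0.0000] = 29.7167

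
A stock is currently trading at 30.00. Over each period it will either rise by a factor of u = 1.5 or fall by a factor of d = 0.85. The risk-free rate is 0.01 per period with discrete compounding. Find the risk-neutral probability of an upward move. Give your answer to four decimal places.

Risk-neutral probability p = (1 + 0.01 − 0.85)/(1.5 − 0.85) = 0.1600/0.6500 = 0.2462

p = 0.2462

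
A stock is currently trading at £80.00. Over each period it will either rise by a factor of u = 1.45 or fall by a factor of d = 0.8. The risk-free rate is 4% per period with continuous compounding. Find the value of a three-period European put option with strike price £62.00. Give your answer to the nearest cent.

Risk-neutral probability p = (e^0.04 − 0.8)/(1.45 − 0.8) = 0.2408/0.6500 = 0.3705
Terminal stock prices: S_uuu = 243.9, S_uud = 134.6, S_udd = 74.24, S_ddd = 40.96
Terminal payoffs (K − S): max(-181.9, 0) = 0, max(-72.56, 0) = 0, max(-12.24, 0) = 0, max(21.04, 0) = 21.04
Node uu (S = 168.2): V_uu = e^(−0.04)·[0.3705·0.0000 + 0.6295·0.0000] = 0.0000
Node ud (S = 92.8): V_ud = e^(−0.04)·[0.3705·0.0000 + 0.6295·0.0000] = 0.0000
Node dd (S = 51.2): V_dd = e^(−0.04)·[0.3705·0.0000 + 0.6295·21.0400] = 12.7258
Node u (S = 116): V_u = e^(−0.04)·[0.3705·0.0000 + 0.6295·0.0000] = 0.0000
Node d (S = 64): V_d = e^(−0.04)·[0.3705·0.0000 + 0.6295·12.7258] = 7.6970
Node 0 (S = 80): V_0 = e^(−0.04)·[0.3705·0.0000 + 0.6295·7.6970] = 4.6555

£4.66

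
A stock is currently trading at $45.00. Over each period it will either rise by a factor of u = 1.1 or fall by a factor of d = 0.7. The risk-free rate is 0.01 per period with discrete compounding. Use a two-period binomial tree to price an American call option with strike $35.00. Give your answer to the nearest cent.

$11.45

Risk-neutral probability p = (1 + 0.01 − 0.7)/(1.1 − 0.7) = 0.3100/0.4000 = 0.7750
Terminal stock prices: S_uu = 54.45, S_ud = 34.65, S_dd = 22.05
Terminal payoffs (S − K): max(19.45, 0) = 19.45, max(-0.35, 0) = 0, max(-12.95, 0) = 0
Node u (S = 49.5): continuation = 1/1.01·[0.7750·19.4500 + 0.2250·0.0000] = 14.9245; exercise value = 14.5000 ≤ continuation, so V_u = 14.9245
Node d (S = 31.5): continuation = 1/1.01·[0.7750·0.0000 + 0.2250·0.0000] = 0.0000; exercise value = 0.0000 ≤ continuation, so V_d = 0.0000
Node 0 (S = 45): continuation = 1/1.01·[0.7750·14.9245 + 0.2250·0.0000] = 11.4520; exercise value = 10.0000 ≤ continuation, so V_0 = 11.4520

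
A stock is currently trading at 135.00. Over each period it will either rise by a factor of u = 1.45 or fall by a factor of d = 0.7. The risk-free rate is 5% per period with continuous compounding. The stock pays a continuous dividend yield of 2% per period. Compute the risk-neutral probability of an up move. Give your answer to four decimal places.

Per-period risk-free factor R = e^0.05 = 1.0513; dividend-adjusted growth = e^(0.05−0.02) = 1.0305.
Risk-neutral probability p = (1.0305 − 0.7)/(1.45 − 0.7) = 0.3305/0.7500 = 0.4406

p = 0.4406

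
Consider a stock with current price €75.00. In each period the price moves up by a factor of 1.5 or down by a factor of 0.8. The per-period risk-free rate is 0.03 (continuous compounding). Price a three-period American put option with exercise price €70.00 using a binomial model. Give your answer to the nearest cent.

€9.32

Risk-neutral probability p = (e^0.03 − 0.8)/(1.5 − 0.8) = 0.2305/0.7000 = 0.3292
Terminal stock prices: S_uuu = 253.1, S_uud = 135, S_udd = 72, S_ddd = 38.4
Terminal payoffs (K − S): max(-183.1, 0) = 0, max(-65, 0) = 0, max(-2, 0) = 0, max(31.6, 0) = 31.6
Node uu (S = 168.8): continuation = e^(−0.03)·[0.3292·0.0000 + 0.6708·0.0000] = 0.0000; exercise value = 0.0000 ≤ continuation, so V_uu = 0.0000
Node ud (S = 90): continuation = e^(−0.03)·[0.3292·0.0000 + 0.6708·0.0000] = 0.0000; exercise value = 0.0000 ≤ continuation, so V_ud = 0.0000
Node dd (S = 48): continuation = e^(−0.03)·[0.3292·0.0000 + 0.6708·31.6000] = 20.5702; exercise value = 22.0000 > continuation, so V_dd = 22.0000 (exercise)
Node u (S = 112.5): continuation = e^(−0.03)·[0.3292·0.0000 + 0.6708·0.0000] = 0.0000; exercise value = 0.0000 ≤ continuation, so V_u = 0.0000
Node d (S = 60): continuation = e^(−0.03)·[0.3292·0.0000 + 0.6708·22.0000] = 14.3210; exercise value = 10.0000 ≤ continuation, so V_d = 14.3210
Node 0 (S = 75): continuation = e^(−0.03)·[0.3292·0.0000 + 0.6708·14.3210] = 9.3223; exercise value = 0.0000 ≤ continuation, so V_0 = 9.3223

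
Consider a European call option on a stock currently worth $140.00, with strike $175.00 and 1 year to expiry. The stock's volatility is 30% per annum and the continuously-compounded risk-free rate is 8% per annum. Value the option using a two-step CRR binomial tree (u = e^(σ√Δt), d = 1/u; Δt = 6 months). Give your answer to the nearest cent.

$10.60

CRR parameters: u = e^(σ√Δt) = e^(0.3·√0.5) = 1.2363, d = 1/u = 0.8089
Per-period rate: rΔt = 0.08·0.5 = 0.04, so R = e^0.04 = 1.0408
Risk-neutral probability p = (e^0.04 − 0.8089)/(1.2363 − 0.8089) = 0.2320/0.4275 = 0.5426
Terminal stock prices: S_uu = 214, S_ud = 140, S_dd = 91.6
Terminal payoffs (S − K): max(38.99, 0) = 38.99, max(-35, 0) = 0, max(-83.4, 0) = 0
Node u (S = 173.1): V_u = e^(−0.04)·[0.5426·38.9851 + 0.4574·0.0000] = 20.3254
Node d (S = 113.2): V_d = e^(−0.04)·[0.5426·0.0000 + 0.4574·0.0000] = 0.0000
Node 0 (S = 140): V_0 = e^(−0.04)·[0.5426·20.3254 + 0.4574·0.0000] = 10.5969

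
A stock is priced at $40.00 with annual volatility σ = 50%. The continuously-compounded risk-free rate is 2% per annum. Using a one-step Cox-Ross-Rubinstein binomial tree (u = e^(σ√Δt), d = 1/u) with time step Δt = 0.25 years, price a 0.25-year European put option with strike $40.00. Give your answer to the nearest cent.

$4.86

CRR parameters: u = e^(σ√Δt) = e^(0.5·√0.25) = 1.2840, d = 1/u = 0.7788
Per-period rate: rΔt = 0.02·0.25 = 0.005, so R = e^0.005 = 1.0050
Risk-neutral probability p = (e^0.005 − 0.7788)/(1.2840 − 0.7788) = 0.2262/0.5052 = 0.4477
Terminal stock prices: S_u = 51.36, S_d = 31.15
Terminal payoffs (K − S): max(-11.36, 0) = 0, max(8.848, 0) = 8.848
Node 0 (S = 40): V_0 = e^(−0.005)·[0.4477·0.0000 + 0.5523·8.8480] = 4.8620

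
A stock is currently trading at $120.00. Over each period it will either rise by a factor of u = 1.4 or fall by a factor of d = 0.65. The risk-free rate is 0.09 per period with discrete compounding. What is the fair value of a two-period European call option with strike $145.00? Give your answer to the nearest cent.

$26.13

Risk-neutral probability p = (1 + 0.09 − 0.65)/(1.4 − 0.65) = 0.4400/0.7500 = 0.5867
Terminal stock prices: S_uu = 235.2, S_ud = 109.2, S_dd = 50.7
Terminal payoffs (S − K): max(90.2, 0) = 90.2, max(-35.8, 0) = 0, max(-94.3, 0) = 0
Node u (S = 168): V_u = 1/1.09·[0.5867·90.2000 + 0.4133·0.0000] = 48.5480
Node d (S = 78): V_d = 1/1.09·[0.5867·0.0000 + 0.4133·0.0000] = 0.0000
Node 0 (S = 120): V_0 = 1/1.09·[0.5867·48.5480 + 0.4133·0.0000] = 26.1298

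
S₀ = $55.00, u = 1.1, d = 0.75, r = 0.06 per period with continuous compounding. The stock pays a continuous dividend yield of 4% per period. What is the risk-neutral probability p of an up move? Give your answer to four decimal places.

Per-period risk-free factor R = e^0.06 = 1.0618; dividend-adjusted growth = e^(0.06−0.04) = 1.0202.
Risk-neutral probability p = (1.0202 − 0.75)/(1.1 − 0.75) = 0.2702/0.3500 = 0.7720

p = 0.7720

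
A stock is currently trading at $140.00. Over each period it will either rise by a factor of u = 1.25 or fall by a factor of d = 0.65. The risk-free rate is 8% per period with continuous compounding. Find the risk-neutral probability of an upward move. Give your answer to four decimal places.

p = 0.7221

Risk-neutral probability p = (e^0.08 − 0.65)/(1.25 − 0.65) = 0.4333/0.6000 = 0.7221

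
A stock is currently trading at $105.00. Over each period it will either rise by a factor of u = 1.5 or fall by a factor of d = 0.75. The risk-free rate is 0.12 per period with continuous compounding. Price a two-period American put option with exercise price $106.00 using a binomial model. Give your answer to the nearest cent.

Risk-neutral probability p = (e^0.12 − 0.75)/(1.5 − 0.75) = 0.3775/0.7500 = 0.5033
Terminal stock prices: S_uu = 236.2, S_ud = 118.1, S_dd = 59.06
Terminal payoffs (K − S): max(-130.2, 0) = 0, max(-12.12, 0) = 0, max(46.94, 0) = 46.94
Node u (S = 157.5): continuation = e^(−0.12)·[0.5033·0.0000 + 0.4967·0.0000] = 0.0000; exercise value = 0.0000 ≤ continuation, so V_u = 0.0000
Node d (S = 78.75): continuation = e^(−0.12)·[0.5033·0.0000 + 0.4967·46.9375] = 20.6763; exercise value = 27.2500 > continuation, so V_d = 27.2500 (exercise)
Node 0 (S = 105): continuation = e^(−0.12)·[0.5033·0.0000 + 0.4967·27.2500] = 12.0038; exercise value = 1.0000 ≤ continuation, so V_0 = 12.0038

$12.00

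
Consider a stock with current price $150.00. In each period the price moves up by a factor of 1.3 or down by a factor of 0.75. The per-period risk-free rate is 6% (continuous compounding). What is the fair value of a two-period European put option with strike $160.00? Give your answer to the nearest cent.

Risk-neutral probability p = (e^0.06 − 0.75)/(1.3 − 0.75) = 0.3118/0.5500 = 0.5670
Terminal stock prices: S_uu = 253.5, S_ud = 146.2, S_dd = 84.38
Terminal payoffs (K − S): max(-93.5, 0) = 0, max(13.75, 0) = 13.75, max(75.62, 0) = 75.62
Node u (S = 195): V_u = e^(−0.06)·[0.5670·0.0000 + 0.4330·13.7500] = 5.6073
Node d (S = 112.5): V_d = e^(−0.06)·[0.5670·13.7500 + 0.4330·75.6250] = 38.1823
Node 0 (S = 150): V_0 = e^(−0.06)·[0.5670·5.6073 + 0.4330·38.1823] = 18.5651

$18.57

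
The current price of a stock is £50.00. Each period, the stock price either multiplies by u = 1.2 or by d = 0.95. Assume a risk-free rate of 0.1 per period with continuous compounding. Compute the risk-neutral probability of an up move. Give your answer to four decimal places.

p = 0.6207

Risk-neutral probability p = (e^0.1 − 0.95)/(1.2 − 0.95) = 0.1552/0.2500 = 0.6207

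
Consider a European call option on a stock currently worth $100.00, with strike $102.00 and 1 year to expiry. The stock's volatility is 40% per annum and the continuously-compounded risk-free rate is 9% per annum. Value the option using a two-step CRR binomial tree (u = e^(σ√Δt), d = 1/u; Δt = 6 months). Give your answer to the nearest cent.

$17.61

CRR parameters: u = e^(σ√Δt) = e^(0.4·√0.5) = 1.3269, d = 1/u = 0.7536
Per-period rate: rΔt = 0.09·0.5 = 0.045, so R = e^0.045 = 1.0460
Risk-neutral probability p = (e^0.045 − 0.7536)/(1.3269 − 0.7536) = 0.2924/0.5733 = 0.5100
Terminal stock prices: S_uu = 176.1, S_ud = 100, S_dd = 56.8
Terminal payoffs (S − K): max(74.07, 0) = 74.07, max(-2, 0) = 0, max(-45.2, 0) = 0
Node u (S = 132.7): V_u = e^(−0.045)·[0.5100·74.0654 + 0.4900·0.0000] = 36.1147
Node d (S = 75.36): V_d = e^(−0.045)·[0.5100·0.0000 + 0.4900·0.0000] = 0.0000
Node 0 (S = 100): V_0 = e^(−0.045)·[0.5100·36.1147 + 0.4900·0.0000] = 17.6097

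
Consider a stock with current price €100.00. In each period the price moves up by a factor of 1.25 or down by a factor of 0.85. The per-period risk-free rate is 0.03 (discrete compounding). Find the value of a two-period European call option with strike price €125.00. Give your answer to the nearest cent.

€5.96

Risk-neutral probability p = (1 + 0.03 − 0.85)/(1.25 − 0.85) = 0.1800/0.4000 = 0.4500
Terminal stock prices: S_uu = 156.2, S_ud = 106.2, S_dd = 72.25
Terminal payoffs (S − K): max(31.25, 0) = 31.25, max(-18.75, 0) = 0, max(-52.75, 0) = 0
Node u (S = 125): V_u = 1/1.03·[0.4500·31.2500 + 0.5500·0.0000] = 13.6529
Node d (S = 85): V_d = 1/1.03·[0.4500·0.0000 + 0.5500·0.0000] = 0.0000
Node 0 (S = 100): V_0 = 1/1.03·[0.4500·13.6529 + 0.5500·0.0000] = 5.9649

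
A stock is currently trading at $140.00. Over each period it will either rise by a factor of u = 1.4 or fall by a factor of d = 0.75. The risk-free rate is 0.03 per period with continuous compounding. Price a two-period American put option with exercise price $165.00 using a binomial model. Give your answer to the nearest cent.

Risk-neutral probability p = (e^0.03 − 0.75)/(1.4 − 0.75) = 0.2805/0.6500 = 0.4315
Terminal stock prices: S_uu = 274.4, S_ud = 147, S_dd = 78.75
Terminal payoffs (K − S): max(-109.4, 0) = 0, max(18, 0) = 18, max(86.25, 0) = 86.25
Node u (S = 196): continuation = e^(−0.03)·[0.4315·0.0000 + 0.5685·18.0000] = 9.9311; exercise value = 0.0000 ≤ continuation, so V_u = 9.9311
Node d (S = 105): continuation = e^(−0.03)·[0.4315·18.0000 + 0.5685·86.2500] = 55.1235; exercise value = 60.0000 > continuation, so V_d = 60.0000 (exercise)
Node 0 (S = 140): continuation = e^(−0.03)·[0.4315·9.9311 + 0.5685·60.0000] = 37.2621; exercise value = 25.0000 ≤ continuation, so V_0 = 37.2621

$37.26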